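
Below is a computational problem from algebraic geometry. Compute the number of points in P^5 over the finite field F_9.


P^5(F_9) has (q^(n+1) - 1)/(q - 1) points.
= 9^5 + 9^4 + 9^3 + 9^2 + 9^1 + 9^0
= 59049 + 6561 + 729 + 81 + 9 + 1
= 66430

66430


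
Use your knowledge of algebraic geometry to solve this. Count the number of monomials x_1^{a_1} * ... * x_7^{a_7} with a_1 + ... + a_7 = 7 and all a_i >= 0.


The number of degree-7 monomials in 7 variables is C(d+n-1, n-1).
= C(7+7-1, 7-1) = C(13, 6)
= 1716

1716


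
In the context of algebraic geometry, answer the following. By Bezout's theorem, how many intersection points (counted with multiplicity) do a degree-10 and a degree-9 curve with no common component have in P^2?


Bezout's theorem states the intersection count equals the product of degrees.
Intersection count = 10 * 9 = 90

90


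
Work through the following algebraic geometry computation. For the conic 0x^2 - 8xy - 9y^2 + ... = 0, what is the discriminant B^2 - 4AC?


The discriminant of a conic Ax^2 + Bxy + Cy^2 + ... = 0 is B^2 - 4AC.
B^2 = (-8)^2 = 64
4AC = 4*0*(-9) = 0
Discriminant = 64 + 0 = 64

64


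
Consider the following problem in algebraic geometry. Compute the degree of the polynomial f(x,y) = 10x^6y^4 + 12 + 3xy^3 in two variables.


Examine each term for its total degree (sum of exponents).
  Term '10x^6y^4' has total degree 6+4 = 10.
  Term '12' has total degree 0+0 = 0.
  Term '3xy^3' has total degree 1+3 = 4.
The maximum total degree among all terms is 10.

10


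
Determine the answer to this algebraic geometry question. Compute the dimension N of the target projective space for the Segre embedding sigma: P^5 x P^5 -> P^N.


The Segre embedding maps P^m x P^n into P^N via
all products of coordinates from each factor.
N = (m+1)(n+1) - 1
N = (5+1)(5+1) - 1
N = 6*6 - 1
N = 36 - 1 = 35

35


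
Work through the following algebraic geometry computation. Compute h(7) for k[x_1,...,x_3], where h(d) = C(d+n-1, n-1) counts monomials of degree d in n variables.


The Hilbert function for the polynomial ring in 3 variables is:
h(d) = C(d+n-1, n-1)
h(7) = C(7+3-1, 3-1) = C(9, 2)
= 9! / (2! * 7!)
= 36

36


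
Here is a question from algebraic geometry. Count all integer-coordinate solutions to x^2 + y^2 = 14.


Systematically check integer values of x where x^2 <= 14.
For each valid x, check if 14 - x^2 is a perfect square.
Total integer solutions found: 0

0


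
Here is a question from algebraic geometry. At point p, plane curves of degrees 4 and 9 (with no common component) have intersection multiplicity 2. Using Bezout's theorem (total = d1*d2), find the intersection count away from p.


By Bezout's theorem, the total intersection number is d1 * d2.
Total = 4 * 9 = 36
Intersection multiplicity at p = 2
Remaining intersections = 36 - 2 = 34

34


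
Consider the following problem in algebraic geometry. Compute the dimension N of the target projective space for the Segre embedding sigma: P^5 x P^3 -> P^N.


The Segre embedding maps P^m x P^n into P^N via
all products of coordinates from each factor.
N = (m+1)(n+1) - 1
N = (5+1)(3+1) - 1
N = 6*4 - 1
N = 24 - 1 = 23

23


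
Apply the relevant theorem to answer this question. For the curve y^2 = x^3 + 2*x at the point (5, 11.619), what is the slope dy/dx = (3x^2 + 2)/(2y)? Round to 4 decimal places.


Using implicit differentiation of y^2 = x^3 + 2*x:
2y * dy/dx = 3x^2 + 2
dy/dx = (3x^2 + 2)/(2y)
Numerator: 3*5^2 + 2 = 77
Denominator: 2*11.619 = 23.238
dy/dx = 77/23.238 = 3.3135

3.3135


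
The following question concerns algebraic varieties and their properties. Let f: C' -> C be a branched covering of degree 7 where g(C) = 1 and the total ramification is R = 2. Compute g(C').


Riemann-Hurwitz formula: 2g' - 2 = d(2g - 2) + R
Given: d = 7, g = 1, R = 2
2g' - 2 = 7*(2*1 - 2) + 2
2g' - 2 = 7*0 + 2
2g' - 2 = 0 + 2 = 2
2g' = 4
g' = 2

2


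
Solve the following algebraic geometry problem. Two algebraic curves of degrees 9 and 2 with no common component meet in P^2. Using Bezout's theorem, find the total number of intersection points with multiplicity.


Bezout's theorem states the intersection count equals the product of degrees.
Intersection count = 9 * 2 = 18

18


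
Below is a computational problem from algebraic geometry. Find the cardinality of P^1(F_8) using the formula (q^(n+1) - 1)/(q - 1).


P^1(F_8) has (q^(n+1) - 1)/(q - 1) points.
= 8^1 + 8^0
= 8 + 1
= 9

9


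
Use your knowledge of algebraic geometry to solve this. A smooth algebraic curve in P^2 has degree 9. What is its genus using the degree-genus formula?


Using the genus formula for smooth plane curves:
g = (d-1)(d-2)/2
g = (9-1)(9-2)/2
g = 8*7/2
g = 56/2 = 28

28


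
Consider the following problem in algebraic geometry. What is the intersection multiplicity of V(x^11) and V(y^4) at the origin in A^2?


The intersection multiplicity of V(x^a) and V(y^b) at the origin is:
I(O; V(x^11), V(y^4)) = dim_k(k[x,y]/(x^11, y^4))
A basis for k[x,y]/(x^11, y^4) is the set of monomials x^i * y^j
where 0 <= i < 11 and 0 <= j < 4.
The number of such monomials is 11 * 4 = 44

44


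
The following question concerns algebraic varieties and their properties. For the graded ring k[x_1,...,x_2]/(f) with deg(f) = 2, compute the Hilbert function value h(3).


For R = k[x_1,...,x_n]/(f) with f homogeneous of degree e:
The Hilbert series is (1 - t^e)/(1 - t)^n.
So h(d) = C(d+n-1, n-1) - C(d-e+n-1, n-1) for d >= e.
With n=2, e=2, d=3:
C(3+2-1, 2-1) = C(4, 1) = 4
C(3-2+2-1, 2-1) = C(2, 1) = 2
h(3) = 4 - 2 = 2

2


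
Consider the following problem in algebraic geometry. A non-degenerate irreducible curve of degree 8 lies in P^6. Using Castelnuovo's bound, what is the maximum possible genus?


Castelnuovo's bound: write d - 1 = m(r-1) + epsilon with 0 <= epsilon < r-1.
d - 1 = 8 - 1 = 7
r - 1 = 6 - 1 = 5
7 = 1*5 + 2, so m = 1, epsilon = 2
pi(d, r) = m(m-1)(r-1)/2 + m*epsilon
= 1*0*5/2 + 1*2
= 0/2 + 2
= 0 + 2 = 2

2


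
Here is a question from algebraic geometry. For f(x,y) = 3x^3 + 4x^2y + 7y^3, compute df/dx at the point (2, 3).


df/dx = 3*3*x^2 + 2*4*x^1*y
At (2,3): 3*3*2^2 + 2*4*2^1*3
= 36 + 48
= 84

84


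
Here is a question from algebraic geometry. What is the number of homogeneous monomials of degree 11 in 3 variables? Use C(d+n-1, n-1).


The number of degree-11 monomials in 3 variables is C(d+n-1, n-1).
= C(11+3-1, 3-1) = C(13, 2)
= 78

78


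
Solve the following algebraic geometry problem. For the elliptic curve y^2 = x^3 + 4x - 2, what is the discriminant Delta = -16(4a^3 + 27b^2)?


Compute each component:
4a^3 = 4*4^3 = 4*64 = 256
27b^2 = 27*(-2)^2 = 27*4 = 108
4a^3 + 27b^2 = 256 + 108 = 364
Delta = -16*364 = -5824

-5824


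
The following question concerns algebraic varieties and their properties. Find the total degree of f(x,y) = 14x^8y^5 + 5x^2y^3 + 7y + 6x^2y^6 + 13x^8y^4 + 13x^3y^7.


Examine each term for its total degree (sum of exponents).
  Term '14x^8y^5' has total degree 8+5 = 13.
  Term '5x^2y^3' has total degree 2+3 = 5.
  Term '7y' has total degree 0+1 = 1.
  Term '6x^2y^6' has total degree 2+6 = 8.
  Term '13x^8y^4' has total degree 8+4 = 12.
  Term '13x^3y^7' has total degree 3+7 = 10.
The maximum total degree among all terms is 13.

13


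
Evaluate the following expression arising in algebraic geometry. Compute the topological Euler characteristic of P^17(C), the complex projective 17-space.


The complex projective space P^17 has one cell in each even real dimension 0, 2, ..., 34.
The cohomology groups are H^{2k}(P^17) = Z for k = 0,...,17, and 0 otherwise.
Euler characteristic = sum of Betti numbers = 1 per even-dimensional cohomology group.
chi(P^17) = 17 + 1 = 18

18


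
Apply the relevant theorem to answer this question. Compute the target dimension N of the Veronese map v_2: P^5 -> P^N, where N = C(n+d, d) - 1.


The Veronese embedding v_d: P^n -> P^N maps each point to all
degree-d monomials in n+1 homogeneous coordinates.
N = C(n+d, d) - 1
N = C(5+2, 2) - 1
N = C(7, 2) - 1
C(7, 2) = 21
N = 21 - 1 = 20

20


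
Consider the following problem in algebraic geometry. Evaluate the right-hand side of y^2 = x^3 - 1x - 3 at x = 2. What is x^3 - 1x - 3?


Compute x^3 - 1x - 3 at x = 2:
x^3 = 2^3 = 8
(-1)*x = (-1)*2 = -2
Sum: 8 - 2 - 3 = 3

3


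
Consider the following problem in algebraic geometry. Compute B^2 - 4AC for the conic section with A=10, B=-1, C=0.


The discriminant of a conic Ax^2 + Bxy + Cy^2 + ... = 0 is B^2 - 4AC.
B^2 = (-1)^2 = 1
4AC = 4*10*0 = 0
Discriminant = 1 + 0 = 1

1


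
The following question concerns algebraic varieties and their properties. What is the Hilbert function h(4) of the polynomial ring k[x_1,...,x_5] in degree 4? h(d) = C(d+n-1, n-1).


The Hilbert function for the polynomial ring in 5 variables is:
h(d) = C(d+n-1, n-1)
h(4) = C(4+5-1, 5-1) = C(8, 4)
= 8! / (4! * 4!)
= 70

70


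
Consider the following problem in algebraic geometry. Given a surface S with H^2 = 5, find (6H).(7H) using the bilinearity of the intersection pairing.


Using bilinearity of the intersection pairing on a surface S:
(aH).(bH) = ab * (H.H)
We have H^2 = 5.
D.E = (6H).(7H) = 6*7*5
= 42*5
= 210

210


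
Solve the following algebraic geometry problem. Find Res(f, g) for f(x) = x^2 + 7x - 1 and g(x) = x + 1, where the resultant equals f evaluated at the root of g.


For Res(f, x - c), we evaluate f at x = c.
f(-1) = (-1)^2 + 7*(-1) - 1
= 1 - 7 - 1
= -6 - 1 = -7
Res(f, g) = -7

-7


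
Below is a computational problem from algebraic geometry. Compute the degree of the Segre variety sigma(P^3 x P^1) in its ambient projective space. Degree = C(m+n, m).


The degree of the Segre variety P^3 x P^1 is C(m+n, m).
= C(4, 3)
= 4

4


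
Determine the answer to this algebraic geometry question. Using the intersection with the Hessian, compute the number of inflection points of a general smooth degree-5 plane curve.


For a general smooth plane curve C of degree d, the inflection points are
the intersection of C with its Hessian curve, which has degree 3(d-2).
By Bezout, the total intersection number is d * 3(d-2) = 5 * 9 = 45.
For a general curve every flex is ordinary, so each contributes
multiplicity 1 to C·Hess(C), and the number of distinct inflection
points is 3d(d-2).
Inflection points = 3*5*(5-2) = 3*5*3 = 45

45


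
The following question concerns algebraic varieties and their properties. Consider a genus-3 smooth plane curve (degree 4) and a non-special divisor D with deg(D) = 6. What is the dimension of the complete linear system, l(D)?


First, compute the genus of a smooth plane curve of degree 4:
g = (d-1)(d-2)/2 = (4-1)(4-2)/2 = 3
For a non-special divisor D (i.e., h^1(D) = 0), Riemann-Roch gives:
l(D) = deg(D) - g + 1
Since deg(D) = 6 >= 2g - 1 = 5, D is non-special.
l(D) = 6 - 3 + 1 = 4

4


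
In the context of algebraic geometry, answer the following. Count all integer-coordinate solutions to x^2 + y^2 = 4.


Systematically check integer values of x where x^2 <= 4.
For each valid x, check if 4 - x^2 is a perfect square.
x=0: 4 - 0 = 4, sqrt = 2 (valid)
x=2: 4 - 4 = 0, sqrt = 0 (valid)
Total integer solutions found: 4

4


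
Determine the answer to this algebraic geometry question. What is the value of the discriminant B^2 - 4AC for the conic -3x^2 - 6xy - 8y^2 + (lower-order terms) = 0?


The discriminant of a conic Ax^2 + Bxy + Cy^2 + ... = 0 is B^2 - 4AC.
B^2 = (-6)^2 = 36
4AC = 4*(-3)*(-8) = 96
Discriminant = 36 - 96 = -60

-60


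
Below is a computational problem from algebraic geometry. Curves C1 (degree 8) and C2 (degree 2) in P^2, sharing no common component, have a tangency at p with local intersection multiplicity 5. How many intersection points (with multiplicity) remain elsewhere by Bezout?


By Bezout's theorem, the total intersection number is d1 * d2.
Total = 8 * 2 = 16
Intersection multiplicity at p = 5
Remaining intersections = 16 - 5 = 11

11


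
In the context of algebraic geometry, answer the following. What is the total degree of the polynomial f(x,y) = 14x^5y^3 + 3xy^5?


Examine each term for its total degree (sum of exponents).
  Term '14x^5y^3' has total degree 5+3 = 8.
  Term '3xy^5' has total degree 1+5 = 6.
The maximum total degree among all terms is 8.

8


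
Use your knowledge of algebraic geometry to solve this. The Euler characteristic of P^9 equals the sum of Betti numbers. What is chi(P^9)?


The complex projective space P^9 has one cell in each even real dimension 0, 2, ..., 18.
The cohomology groups are H^{2k}(P^9) = Z for k = 0,...,9, and 0 otherwise.
Euler characteristic = sum of Betti numbers = 1 per even-dimensional cohomology group.
chi(P^9) = 9 + 1 = 10

10


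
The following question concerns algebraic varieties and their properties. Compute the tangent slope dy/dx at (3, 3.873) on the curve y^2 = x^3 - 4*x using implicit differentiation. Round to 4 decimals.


Using implicit differentiation of y^2 = x^3 - 4*x:
2y * dy/dx = 3x^2 - 4
dy/dx = (3x^2 - 4)/(2y)
Numerator: 3*3^2 - 4 = 23
Denominator: 2*3.873 = 7.746
dy/dx = 23/7.746 = 2.9693

2.9693


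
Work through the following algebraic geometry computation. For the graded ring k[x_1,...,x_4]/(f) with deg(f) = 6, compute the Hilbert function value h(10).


For R = k[x_1,...,x_n]/(f) with f homogeneous of degree e:
The Hilbert series is (1 - t^e)/(1 - t)^n.
So h(d) = C(d+n-1, n-1) - C(d-e+n-1, n-1) for d >= e.
With n=4, e=6, d=10:
C(10+4-1, 4-1) = C(13, 3) = 286
C(10-6+4-1, 4-1) = C(7, 3) = 35
h(10) = 286 - 35 = 251

251


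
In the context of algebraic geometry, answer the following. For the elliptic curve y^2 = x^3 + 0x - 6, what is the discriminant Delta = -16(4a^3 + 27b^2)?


Compute each component:
4a^3 = 4*0^3 = 4*0 = 0
27b^2 = 27*(-6)^2 = 27*36 = 972
4a^3 + 27b^2 = 0 + 972 = 972
Delta = -16*972 = -15552

-15552


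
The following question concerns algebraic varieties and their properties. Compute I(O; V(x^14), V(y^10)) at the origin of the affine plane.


The intersection multiplicity of V(x^a) and V(y^b) at the origin is:
I(O; V(x^14), V(y^10)) = dim_k(k[x,y]/(x^14, y^10))
A basis for k[x,y]/(x^14, y^10) is the set of monomials x^i * y^j
where 0 <= i < 14 and 0 <= j < 10.
The number of such monomials is 14 * 10 = 140

140


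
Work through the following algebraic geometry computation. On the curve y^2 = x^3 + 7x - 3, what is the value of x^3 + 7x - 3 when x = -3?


Compute x^3 + 7x - 3 at x = -3:
x^3 = (-3)^3 = -27
7*x = 7*(-3) = -21
Sum: -27 - 21 - 3 = -51

-51


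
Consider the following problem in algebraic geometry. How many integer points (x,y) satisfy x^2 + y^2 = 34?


Systematically check integer values of x where x^2 <= 34.
For each valid x, check if 34 - x^2 is a perfect square.
x=3: 34 - 9 = 25, sqrt = 5 (valid)
x=5: 34 - 25 = 9, sqrt = 3 (valid)
Total integer solutions found: 8

8


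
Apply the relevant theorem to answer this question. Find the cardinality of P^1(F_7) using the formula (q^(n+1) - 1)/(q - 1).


P^1(F_7) has (q^(n+1) - 1)/(q - 1) points.
= 7^1 + 7^0
= 7 + 1
= 8

8


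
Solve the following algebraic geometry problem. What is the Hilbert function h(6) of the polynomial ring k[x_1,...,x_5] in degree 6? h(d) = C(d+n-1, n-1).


The Hilbert function for the polynomial ring in 5 variables is:
h(d) = C(d+n-1, n-1)
h(6) = C(6+5-1, 5-1) = C(10, 4)
= 10! / (4! * 6!)
= 210

210


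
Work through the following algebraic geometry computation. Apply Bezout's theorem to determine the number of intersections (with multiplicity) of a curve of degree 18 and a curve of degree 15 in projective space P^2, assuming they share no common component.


Bezout's theorem states the intersection count equals the product of degrees.
Intersection count = 18 * 15 = 270

270


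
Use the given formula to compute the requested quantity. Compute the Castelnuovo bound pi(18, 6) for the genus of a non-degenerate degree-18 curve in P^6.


Castelnuovo's bound: write d - 1 = m(r-1) + epsilon with 0 <= epsilon < r-1.
d - 1 = 18 - 1 = 17
r - 1 = 6 - 1 = 5
17 = 3*5 + 2, so m = 3, epsilon = 2
pi(d, r) = m(m-1)(r-1)/2 + m*epsilon
= 3*2*5/2 + 3*2
= 30/2 + 6
= 15 + 6 = 21

21


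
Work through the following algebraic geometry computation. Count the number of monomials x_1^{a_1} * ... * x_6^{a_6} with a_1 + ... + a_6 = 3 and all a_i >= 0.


The number of degree-3 monomials in 6 variables is C(d+n-1, n-1).
= C(3+6-1, 6-1) = C(8, 5)
= 56

56


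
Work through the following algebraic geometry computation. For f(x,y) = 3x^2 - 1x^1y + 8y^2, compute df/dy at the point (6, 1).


df/dy = (-1)*x^1 + 2*8*y^1
At (6,1): (-1)*6^1 + 2*8*1^1
= -6 + 16
= 10

10


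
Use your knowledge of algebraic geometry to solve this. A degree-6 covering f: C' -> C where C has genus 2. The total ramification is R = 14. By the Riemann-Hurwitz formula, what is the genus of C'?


Riemann-Hurwitz formula: 2g' - 2 = d(2g - 2) + R
Given: d = 6, g = 2, R = 14
2g' - 2 = 6*(2*2 - 2) + 14
2g' - 2 = 6*2 + 14
2g' - 2 = 12 + 14 = 26
2g' = 28
g' = 14

14


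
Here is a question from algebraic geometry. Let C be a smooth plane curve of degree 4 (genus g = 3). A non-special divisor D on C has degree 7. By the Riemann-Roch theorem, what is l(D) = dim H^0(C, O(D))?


First, compute the genus of a smooth plane curve of degree 4:
g = (d-1)(d-2)/2 = (4-1)(4-2)/2 = 3
For a non-special divisor D (i.e., h^1(D) = 0), Riemann-Roch gives:
l(D) = deg(D) - g + 1
Since deg(D) = 7 >= 2g - 1 = 5, D is non-special.
l(D) = 7 - 3 + 1 = 5

5


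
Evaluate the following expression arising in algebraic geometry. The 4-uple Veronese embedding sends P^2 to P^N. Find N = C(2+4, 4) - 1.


The Veronese embedding v_d: P^n -> P^N maps each point to all
degree-d monomials in n+1 homogeneous coordinates.
N = C(n+d, d) - 1
N = C(2+4, 4) - 1
N = C(6, 4) - 1
C(6, 4) = 15
N = 15 - 1 = 14

14


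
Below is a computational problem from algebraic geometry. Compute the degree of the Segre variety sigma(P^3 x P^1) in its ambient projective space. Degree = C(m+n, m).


The degree of the Segre variety P^3 x P^1 is C(m+n, m).
= C(4, 3)
= 4

4


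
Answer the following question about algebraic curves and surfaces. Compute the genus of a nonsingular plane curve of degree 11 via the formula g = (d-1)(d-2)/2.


Using the genus formula for smooth plane curves:
g = (d-1)(d-2)/2
g = (11-1)(11-2)/2
g = 10*9/2
g = 90/2 = 45

45


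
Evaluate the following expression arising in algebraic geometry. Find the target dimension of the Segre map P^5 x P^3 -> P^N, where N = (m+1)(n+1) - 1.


The Segre embedding maps P^m x P^n into P^N via
all products of coordinates from each factor.
N = (m+1)(n+1) - 1
N = (5+1)(3+1) - 1
N = 6*4 - 1
N = 24 - 1 = 23

23


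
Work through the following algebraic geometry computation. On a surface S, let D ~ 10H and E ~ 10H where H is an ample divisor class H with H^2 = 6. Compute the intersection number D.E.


Using bilinearity of the intersection pairing on a surface S:
(aH).(bH) = ab * (H.H)
We have H^2 = 6.
D.E = (10H).(10H) = 10*10*6
= 100*6
= 600

600


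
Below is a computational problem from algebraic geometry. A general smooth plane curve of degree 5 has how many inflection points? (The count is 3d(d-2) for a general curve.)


For a general smooth plane curve C of degree d, the inflection points are
the intersection of C with its Hessian curve, which has degree 3(d-2).
By Bezout, the total intersection number is d * 3(d-2) = 5 * 9 = 45.
For a general curve every flex is ordinary, so each contributes
multiplicity 1 to C·Hess(C), and the number of distinct inflection
points is 3d(d-2).
Inflection points = 3*5*(5-2) = 3*5*3 = 45

45


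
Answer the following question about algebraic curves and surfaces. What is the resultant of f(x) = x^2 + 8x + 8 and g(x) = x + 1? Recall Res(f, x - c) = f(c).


For Res(f, x - c), we evaluate f at x = c.
f(-1) = (-1)^2 + 8*(-1) + 8
= 1 - 8 + 8
= -7 + 8 = 1
Res(f, g) = 1

1


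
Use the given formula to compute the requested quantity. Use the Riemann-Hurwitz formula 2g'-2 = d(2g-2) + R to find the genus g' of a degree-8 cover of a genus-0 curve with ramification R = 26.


Riemann-Hurwitz formula: 2g' - 2 = d(2g - 2) + R
Given: d = 8, g = 0, R = 26
2g' - 2 = 8*(2*0 - 2) + 26
2g' - 2 = 8*(-2) + 26
2g' - 2 = -16 + 26 = 10
2g' = 12
g' = 6

6


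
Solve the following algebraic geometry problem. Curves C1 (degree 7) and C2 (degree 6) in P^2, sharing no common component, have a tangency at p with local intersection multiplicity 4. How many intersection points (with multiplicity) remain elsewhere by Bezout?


By Bezout's theorem, the total intersection number is d1 * d2.
Total = 7 * 6 = 42
Intersection multiplicity at p = 4
Remaining intersections = 42 - 4 = 38

38


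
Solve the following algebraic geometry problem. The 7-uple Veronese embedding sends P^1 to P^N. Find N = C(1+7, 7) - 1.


The Veronese embedding v_d: P^n -> P^N maps each point to all
degree-d monomials in n+1 homogeneous coordinates.
N = C(n+d, d) - 1
N = C(1+7, 7) - 1
N = C(8, 7) - 1
C(8, 7) = 8
N = 8 - 1 = 7

7


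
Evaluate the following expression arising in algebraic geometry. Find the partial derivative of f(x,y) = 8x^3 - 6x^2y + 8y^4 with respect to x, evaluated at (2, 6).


df/dx = 3*8*x^2 + 2*(-6)*x^1*y
At (2,6): 3*8*2^2 + 2*(-6)*2^1*6
= 96 - 144
= -48

-48


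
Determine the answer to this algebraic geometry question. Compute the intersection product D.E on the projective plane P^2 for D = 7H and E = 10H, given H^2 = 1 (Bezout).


Using bilinearity of the intersection pairing on the projective plane P^2:
(aH).(bH) = ab * (H.H)
We have H^2 = 1 (Bezout).
D.E = (7H).(10H) = 7*10*1
= 70*1
= 70

70


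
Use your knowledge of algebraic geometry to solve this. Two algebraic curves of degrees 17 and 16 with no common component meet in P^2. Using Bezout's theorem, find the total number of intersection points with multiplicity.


Bezout's theorem states the intersection count equals the product of degrees.
Intersection count = 17 * 16 = 272

272


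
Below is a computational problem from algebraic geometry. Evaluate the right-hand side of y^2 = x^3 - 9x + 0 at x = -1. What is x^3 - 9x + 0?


Compute x^3 - 9x + 0 at x = -1:
x^3 = (-1)^3 = -1
(-9)*x = (-9)*(-1) = 9
Sum: -1 + 9 + 0 = 8

8


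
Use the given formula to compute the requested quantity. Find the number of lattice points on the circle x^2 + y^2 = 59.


Systematically check integer values of x where x^2 <= 59.
For each valid x, check if 59 - x^2 is a perfect square.
Total integer solutions found: 0

0


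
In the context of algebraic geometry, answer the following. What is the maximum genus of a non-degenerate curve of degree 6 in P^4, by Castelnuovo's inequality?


Castelnuovo's bound: write d - 1 = m(r-1) + epsilon with 0 <= epsilon < r-1.
d - 1 = 6 - 1 = 5
r - 1 = 4 - 1 = 3
5 = 1*3 + 2, so m = 1, epsilon = 2
pi(d, r) = m(m-1)(r-1)/2 + m*epsilon
= 1*0*3/2 + 1*2
= 0/2 + 2
= 0 + 2 = 2

2


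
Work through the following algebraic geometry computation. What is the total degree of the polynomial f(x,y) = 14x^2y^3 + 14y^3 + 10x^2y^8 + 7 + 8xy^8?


Examine each term for its total degree (sum of exponents).
  Term '14x^2y^3' has total degree 2+3 = 5.
  Term '14y^3' has total degree 0+3 = 3.
  Term '10x^2y^8' has total degree 2+8 = 10.
  Term '7' has total degree 0+0 = 0.
  Term '8xy^8' has total degree 1+8 = 9.
The maximum total degree among all terms is 10.

10


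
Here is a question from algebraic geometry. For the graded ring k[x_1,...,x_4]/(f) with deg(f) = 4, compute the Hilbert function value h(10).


For R = k[x_1,...,x_n]/(f) with f homogeneous of degree e:
The Hilbert series is (1 - t^e)/(1 - t)^n.
So h(d) = C(d+n-1, n-1) - C(d-e+n-1, n-1) for d >= e.
With n=4, e=4, d=10:
C(10+4-1, 4-1) = C(13, 3) = 286
C(10-4+4-1, 4-1) = C(9, 3) = 84
h(10) = 286 - 84 = 202

202


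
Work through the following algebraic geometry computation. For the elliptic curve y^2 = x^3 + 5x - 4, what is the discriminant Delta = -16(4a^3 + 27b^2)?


Compute each component:
4a^3 = 4*5^3 = 4*125 = 500
27b^2 = 27*(-4)^2 = 27*16 = 432
4a^3 + 27b^2 = 500 + 432 = 932
Delta = -16*932 = -14912

-14912


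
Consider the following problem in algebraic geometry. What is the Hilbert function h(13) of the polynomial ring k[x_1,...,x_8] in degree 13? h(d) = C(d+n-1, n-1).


The Hilbert function for the polynomial ring in 8 variables is:
h(d) = C(d+n-1, n-1)
h(13) = C(13+8-1, 8-1) = C(20, 7)
= 20! / (7! * 13!)
= 77520

77520


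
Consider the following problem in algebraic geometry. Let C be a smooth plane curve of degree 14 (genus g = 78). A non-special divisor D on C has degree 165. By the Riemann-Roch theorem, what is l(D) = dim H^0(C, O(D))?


First, compute the genus of a smooth plane curve of degree 14:
g = (d-1)(d-2)/2 = (14-1)(14-2)/2 = 78
For a non-special divisor D (i.e., h^1(D) = 0), Riemann-Roch gives:
l(D) = deg(D) - g + 1
Since deg(D) = 165 >= 2g - 1 = 155, D is non-special.
l(D) = 165 - 78 + 1 = 88

88


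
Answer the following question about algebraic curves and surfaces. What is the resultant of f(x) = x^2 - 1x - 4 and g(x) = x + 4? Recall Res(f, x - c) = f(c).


For Res(f, x - c), we evaluate f at x = c.
f(-4) = (-4)^2 - 1*(-4) - 4
= 16 + 4 - 4
= 20 - 4 = 16
Res(f, g) = 16

16


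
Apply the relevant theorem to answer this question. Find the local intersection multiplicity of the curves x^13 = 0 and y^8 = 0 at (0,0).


The intersection multiplicity of V(x^a) and V(y^b) at the origin is:
I(O; V(x^13), V(y^8)) = dim_k(k[x,y]/(x^13, y^8))
A basis for k[x,y]/(x^13, y^8) is the set of monomials x^i * y^j
where 0 <= i < 13 and 0 <= j < 8.
The number of such monomials is 13 * 8 = 104

104


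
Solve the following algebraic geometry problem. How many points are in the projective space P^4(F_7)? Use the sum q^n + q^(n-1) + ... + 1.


P^4(F_7) has (q^(n+1) - 1)/(q - 1) points.
= 7^4 + 7^3 + 7^2 + 7^1 + 7^0
= 2401 + 343 + 49 + 7 + 1
= 2801

2801


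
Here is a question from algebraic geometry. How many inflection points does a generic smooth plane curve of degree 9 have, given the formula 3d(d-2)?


For a general smooth plane curve C of degree d, the inflection points are
the intersection of C with its Hessian curve, which has degree 3(d-2).
By Bezout, the total intersection number is d * 3(d-2) = 9 * 21 = 189.
For a general curve every flex is ordinary, so each contributes
multiplicity 1 to C·Hess(C), and the number of distinct inflection
points is 3d(d-2).
Inflection points = 3*9*(9-2) = 3*9*7 = 189

189


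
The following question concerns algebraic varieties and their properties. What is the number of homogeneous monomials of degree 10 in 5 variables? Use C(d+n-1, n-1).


The number of degree-10 monomials in 5 variables is C(d+n-1, n-1).
= C(10+5-1, 5-1) = C(14, 4)
= 1001

1001


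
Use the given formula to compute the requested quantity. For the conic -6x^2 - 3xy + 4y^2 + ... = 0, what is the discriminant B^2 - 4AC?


The discriminant of a conic Ax^2 + Bxy + Cy^2 + ... = 0 is B^2 - 4AC.
B^2 = (-3)^2 = 9
4AC = 4*(-6)*4 = -96
Discriminant = 9 + 96 = 105

105


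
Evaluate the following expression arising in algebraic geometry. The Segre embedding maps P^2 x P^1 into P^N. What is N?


The Segre embedding maps P^m x P^n into P^N via
all products of coordinates from each factor.
N = (m+1)(n+1) - 1
N = (2+1)(1+1) - 1
N = 3*2 - 1
N = 6 - 1 = 5

5


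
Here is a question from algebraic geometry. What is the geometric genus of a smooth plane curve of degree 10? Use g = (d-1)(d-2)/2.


Using the genus formula for smooth plane curves:
g = (d-1)(d-2)/2
g = (10-1)(10-2)/2
g = 9*8/2
g = 72/2 = 36

36


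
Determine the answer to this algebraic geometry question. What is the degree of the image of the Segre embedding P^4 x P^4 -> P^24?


The degree of the Segre variety P^4 x P^4 is C(m+n, m).
= C(8, 4)
= 70

70


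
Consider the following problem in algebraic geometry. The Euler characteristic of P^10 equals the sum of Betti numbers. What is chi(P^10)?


The complex projective space P^10 has one cell in each even real dimension 0, 2, ..., 20.
The cohomology groups are H^{2k}(P^10) = Z for k = 0,...,10, and 0 otherwise.
Euler characteristic = sum of Betti numbers = 1 per even-dimensional cohomology group.
chi(P^10) = 10 + 1 = 11

11


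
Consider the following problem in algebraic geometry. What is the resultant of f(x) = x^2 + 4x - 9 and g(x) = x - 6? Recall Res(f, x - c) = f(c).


For Res(f, x - c), we evaluate f at x = c.
f(6) = 6^2 + 4*6 - 9
= 36 + 24 - 9
= 60 - 9 = 51
Res(f, g) = 51

51


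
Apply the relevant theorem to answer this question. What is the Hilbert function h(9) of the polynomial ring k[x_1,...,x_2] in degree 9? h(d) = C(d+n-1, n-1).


The Hilbert function for the polynomial ring in 2 variables is:
h(d) = C(d+n-1, n-1)
h(9) = C(9+2-1, 2-1) = C(10, 1)
= 10! / (1! * 9!)
= 10

10


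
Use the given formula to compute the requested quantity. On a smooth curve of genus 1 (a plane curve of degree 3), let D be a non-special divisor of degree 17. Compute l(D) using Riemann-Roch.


First, compute the genus of a smooth plane curve of degree 3:
g = (d-1)(d-2)/2 = (3-1)(3-2)/2 = 1
For a non-special divisor D (i.e., h^1(D) = 0), Riemann-Roch gives:
l(D) = deg(D) - g + 1
Since deg(D) = 17 >= 2g - 1 = 1, D is non-special.
l(D) = 17 - 1 + 1 = 17

17


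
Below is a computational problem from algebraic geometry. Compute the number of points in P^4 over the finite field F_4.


P^4(F_4) has (q^(n+1) - 1)/(q - 1) points.
= 4^4 + 4^3 + 4^2 + 4^1 + 4^0
= 256 + 64 + 16 + 4 + 1
= 341

341


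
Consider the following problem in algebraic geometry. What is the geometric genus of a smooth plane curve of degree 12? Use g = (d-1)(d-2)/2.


Using the genus formula for smooth plane curves:
g = (d-1)(d-2)/2
g = (12-1)(12-2)/2
g = 11*10/2
g = 110/2 = 55

55


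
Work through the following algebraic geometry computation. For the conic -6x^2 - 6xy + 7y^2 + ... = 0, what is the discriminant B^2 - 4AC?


The discriminant of a conic Ax^2 + Bxy + Cy^2 + ... = 0 is B^2 - 4AC.
B^2 = (-6)^2 = 36
4AC = 4*(-6)*7 = -168
Discriminant = 36 + 168 = 204

204


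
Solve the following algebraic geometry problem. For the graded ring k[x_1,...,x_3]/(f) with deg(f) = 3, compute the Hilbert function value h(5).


For R = k[x_1,...,x_n]/(f) with f homogeneous of degree e:
The Hilbert series is (1 - t^e)/(1 - t)^n.
So h(d) = C(d+n-1, n-1) - C(d-e+n-1, n-1) for d >= e.
With n=3, e=3, d=5:
C(5+3-1, 3-1) = C(7, 2) = 21
C(5-3+3-1, 3-1) = C(4, 2) = 6
h(5) = 21 - 6 = 15

15


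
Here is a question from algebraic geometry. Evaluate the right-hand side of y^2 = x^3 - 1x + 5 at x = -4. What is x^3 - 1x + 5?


Compute x^3 - 1x + 5 at x = -4:
x^3 = (-4)^3 = -64
(-1)*x = (-1)*(-4) = 4
Sum: -64 + 4 + 5 = -55

-55


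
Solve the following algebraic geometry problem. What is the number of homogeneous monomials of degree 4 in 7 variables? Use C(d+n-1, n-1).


The number of degree-4 monomials in 7 variables is C(d+n-1, n-1).
= C(4+7-1, 7-1) = C(10, 6)
= 210

210


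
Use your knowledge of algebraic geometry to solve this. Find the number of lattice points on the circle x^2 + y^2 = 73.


Systematically check integer values of x where x^2 <= 73.
For each valid x, check if 73 - x^2 is a perfect square.
x=3: 73 - 9 = 64, sqrt = 8 (valid)
x=8: 73 - 64 = 9, sqrt = 3 (valid)
Total integer solutions found: 8

8


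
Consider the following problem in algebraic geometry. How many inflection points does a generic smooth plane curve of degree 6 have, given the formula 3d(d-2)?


For a general smooth plane curve C of degree d, the inflection points are
the intersection of C with its Hessian curve, which has degree 3(d-2).
By Bezout, the total intersection number is d * 3(d-2) = 6 * 12 = 72.
For a general curve every flex is ordinary, so each contributes
multiplicity 1 to C·Hess(C), and the number of distinct inflection
points is 3d(d-2).
Inflection points = 3*6*(6-2) = 3*6*4 = 72

72


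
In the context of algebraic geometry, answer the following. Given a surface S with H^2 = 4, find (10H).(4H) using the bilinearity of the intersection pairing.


Using bilinearity of the intersection pairing on a surface S:
(aH).(bH) = ab * (H.H)
We have H^2 = 4.
D.E = (10H).(4H) = 10*4*4
= 40*4
= 160

160


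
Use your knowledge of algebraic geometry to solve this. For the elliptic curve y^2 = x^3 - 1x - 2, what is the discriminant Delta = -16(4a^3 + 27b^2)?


Compute each component:
4a^3 = 4*(-1)^3 = 4*(-1) = -4
27b^2 = 27*(-2)^2 = 27*4 = 108
4a^3 + 27b^2 = -4 + 108 = 104
Delta = -16*104 = -1664

-1664


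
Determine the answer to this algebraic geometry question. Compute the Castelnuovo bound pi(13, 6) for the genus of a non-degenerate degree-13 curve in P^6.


Castelnuovo's bound: write d - 1 = m(r-1) + epsilon with 0 <= epsilon < r-1.
d - 1 = 13 - 1 = 12
r - 1 = 6 - 1 = 5
12 = 2*5 + 2, so m = 2, epsilon = 2
pi(d, r) = m(m-1)(r-1)/2 + m*epsilon
= 2*1*5/2 + 2*2
= 10/2 + 4
= 5 + 4 = 9

9


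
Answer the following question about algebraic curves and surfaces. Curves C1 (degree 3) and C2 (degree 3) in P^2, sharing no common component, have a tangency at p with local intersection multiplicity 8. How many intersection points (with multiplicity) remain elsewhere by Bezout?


By Bezout's theorem, the total intersection number is d1 * d2.
Total = 3 * 3 = 9
Intersection multiplicity at p = 8
Remaining intersections = 9 - 8 = 1

1


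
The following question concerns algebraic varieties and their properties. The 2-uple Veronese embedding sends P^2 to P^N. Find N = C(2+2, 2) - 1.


The Veronese embedding v_d: P^n -> P^N maps each point to all
degree-d monomials in n+1 homogeneous coordinates.
N = C(n+d, d) - 1
N = C(2+2, 2) - 1
N = C(4, 2) - 1
C(4, 2) = 6
N = 6 - 1 = 5

5


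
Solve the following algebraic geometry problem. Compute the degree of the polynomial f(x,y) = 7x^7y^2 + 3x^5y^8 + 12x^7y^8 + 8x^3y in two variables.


Examine each term for its total degree (sum of exponents).
  Term '7x^7y^2' has total degree 7+2 = 9.
  Term '3x^5y^8' has total degree 5+8 = 13.
  Term '12x^7y^8' has total degree 7+8 = 15.
  Term '8x^3y' has total degree 3+1 = 4.
The maximum total degree among all terms is 15.

15


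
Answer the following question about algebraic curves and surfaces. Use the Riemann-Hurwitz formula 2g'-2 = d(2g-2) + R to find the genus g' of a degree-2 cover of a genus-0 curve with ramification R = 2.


Riemann-Hurwitz formula: 2g' - 2 = d(2g - 2) + R
Given: d = 2, g = 0, R = 2
2g' - 2 = 2*(2*0 - 2) + 2
2g' - 2 = 2*(-2) + 2
2g' - 2 = -4 + 2 = -2
2g' = 0
g' = 0

0


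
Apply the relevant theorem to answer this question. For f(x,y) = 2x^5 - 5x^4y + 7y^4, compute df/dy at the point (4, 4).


df/dy = (-5)*x^4 + 4*7*y^3
At (4,4): (-5)*4^4 + 4*7*4^3
= -1280 + 1792
= 512

512


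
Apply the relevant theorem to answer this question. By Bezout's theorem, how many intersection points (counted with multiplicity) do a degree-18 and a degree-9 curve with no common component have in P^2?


Bezout's theorem states the intersection count equals the product of degrees.
Intersection count = 18 * 9 = 162

162


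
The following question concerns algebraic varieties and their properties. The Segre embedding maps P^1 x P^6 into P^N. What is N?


The Segre embedding maps P^m x P^n into P^N via
all products of coordinates from each factor.
N = (m+1)(n+1) - 1
N = (1+1)(6+1) - 1
N = 2*7 - 1
N = 14 - 1 = 13

13


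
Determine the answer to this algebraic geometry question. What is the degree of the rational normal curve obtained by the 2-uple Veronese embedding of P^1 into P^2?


The rational normal curve in P^2 is the image of P^1 under the 2-uple Veronese.
A general hyperplane in P^2 pulls back to a degree-2 form on P^1, which has 2 zeros,
so the curve meets a general hyperplane in 2 points. Degree = 2.

2


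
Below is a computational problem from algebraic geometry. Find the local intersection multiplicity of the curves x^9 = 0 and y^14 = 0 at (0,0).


The intersection multiplicity of V(x^a) and V(y^b) at the origin is:
I(O; V(x^9), V(y^14)) = dim_k(k[x,y]/(x^9, y^14))
A basis for k[x,y]/(x^9, y^14) is the set of monomials x^i * y^j
where 0 <= i < 9 and 0 <= j < 14.
The number of such monomials is 9 * 14 = 126

126


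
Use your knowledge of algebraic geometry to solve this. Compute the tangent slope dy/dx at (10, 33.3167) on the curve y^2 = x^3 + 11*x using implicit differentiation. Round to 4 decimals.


Using implicit differentiation of y^2 = x^3 + 11*x:
2y * dy/dx = 3x^2 + 11
dy/dx = (3x^2 + 11)/(2y)
Numerator: 3*10^2 + 11 = 311
Denominator: 2*33.3167 = 66.6334
dy/dx = 311/66.6334 = 4.6673

4.6673


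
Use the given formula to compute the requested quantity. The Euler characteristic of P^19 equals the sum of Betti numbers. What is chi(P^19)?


The complex projective space P^19 has one cell in each even real dimension 0, 2, ..., 38.
The cohomology groups are H^{2k}(P^19) = Z for k = 0,...,19, and 0 otherwise.
Euler characteristic = sum of Betti numbers = 1 per even-dimensional cohomology group.
chi(P^19) = 19 + 1 = 20

20


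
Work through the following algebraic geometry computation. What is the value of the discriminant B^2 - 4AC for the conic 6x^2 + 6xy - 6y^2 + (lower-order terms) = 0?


The discriminant of a conic Ax^2 + Bxy + Cy^2 + ... = 0 is B^2 - 4AC.
B^2 = 6^2 = 36
4AC = 4*6*(-6) = -144
Discriminant = 36 + 144 = 180

180


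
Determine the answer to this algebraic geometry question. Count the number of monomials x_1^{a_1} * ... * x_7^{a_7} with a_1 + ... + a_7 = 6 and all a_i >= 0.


The number of degree-6 monomials in 7 variables is C(d+n-1, n-1).
= C(6+7-1, 7-1) = C(12, 6)
= 924

924


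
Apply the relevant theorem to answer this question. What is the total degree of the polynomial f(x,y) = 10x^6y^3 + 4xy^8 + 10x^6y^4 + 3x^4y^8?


Examine each term for its total degree (sum of exponents).
  Term '10x^6y^3' has total degree 6+3 = 9.
  Term '4xy^8' has total degree 1+8 = 9.
  Term '10x^6y^4' has total degree 6+4 = 10.
  Term '3x^4y^8' has total degree 4+8 = 12.
The maximum total degree among all terms is 12.

12


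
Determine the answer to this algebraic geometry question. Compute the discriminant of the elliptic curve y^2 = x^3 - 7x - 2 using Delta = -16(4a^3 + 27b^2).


Compute each component:
4a^3 = 4*(-7)^3 = 4*(-343) = -1372
27b^2 = 27*(-2)^2 = 27*4 = 108
4a^3 + 27b^2 = -1372 + 108 = -1264
Delta = -16*(-1264) = 20224

20224


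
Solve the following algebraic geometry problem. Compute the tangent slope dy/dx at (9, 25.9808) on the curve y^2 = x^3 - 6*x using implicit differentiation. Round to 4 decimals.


Using implicit differentiation of y^2 = x^3 - 6*x:
2y * dy/dx = 3x^2 - 6
dy/dx = (3x^2 - 6)/(2y)
Numerator: 3*9^2 - 6 = 237
Denominator: 2*25.9808 = 51.9616
dy/dx = 237/51.9616 = 4.5611

4.5611


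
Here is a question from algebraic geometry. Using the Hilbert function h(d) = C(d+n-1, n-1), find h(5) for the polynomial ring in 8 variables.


The Hilbert function for the polynomial ring in 8 variables is:
h(d) = C(d+n-1, n-1)
h(5) = C(5+8-1, 8-1) = C(12, 7)
= 12! / (7! * 5!)
= 792

792


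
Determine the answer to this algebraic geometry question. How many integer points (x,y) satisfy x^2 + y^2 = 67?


Systematically check integer values of x where x^2 <= 67.
For each valid x, check if 67 - x^2 is a perfect square.
Total integer solutions found: 0

0


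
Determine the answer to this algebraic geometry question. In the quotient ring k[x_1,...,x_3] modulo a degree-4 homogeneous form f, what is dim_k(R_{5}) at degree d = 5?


For R = k[x_1,...,x_n]/(f) with f homogeneous of degree e:
The Hilbert series is (1 - t^e)/(1 - t)^n.
So h(d) = C(d+n-1, n-1) - C(d-e+n-1, n-1) for d >= e.
With n=3, e=4, d=5:
C(5+3-1, 3-1) = C(7, 2) = 21
C(5-4+3-1, 3-1) = C(3, 2) = 3
h(5) = 21 - 3 = 18

18
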